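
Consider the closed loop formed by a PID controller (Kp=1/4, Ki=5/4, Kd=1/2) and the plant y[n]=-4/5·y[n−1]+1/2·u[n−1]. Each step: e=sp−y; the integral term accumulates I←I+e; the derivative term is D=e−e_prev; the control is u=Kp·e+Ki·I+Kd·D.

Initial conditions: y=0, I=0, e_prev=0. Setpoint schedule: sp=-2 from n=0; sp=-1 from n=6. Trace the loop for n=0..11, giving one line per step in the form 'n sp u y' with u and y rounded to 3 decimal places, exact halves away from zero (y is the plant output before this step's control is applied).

0 -2 -4.000 0.000
1 -2 -1.500 -2.000
2 -2 -8.200 0.850
3 -2 0.923 -4.780
4 -2 -16.548 4.285
5 -2 12.103 -11.702
6 -1 -35.994 15.413
7 -1 48.029 -30.328
8 -1 -95.390 48.276
9 -1 151.502 -86.316
10 -1 -271.389 144.804
11 -1 454.599 -251.538

(exact arithmetic carried between steps; '≈' marks a value shown rounded to 6 d.p. or computed from one; I and e_prev carry over from the previous line; the table rounds u and y to 3 d.p., halves away from zero)
n=0: y=0, sp=-2, e=sp−y=-2; I=-2, D=e−e_prev=-2; u=1/4·(-2)+5/4·(-2)+1/2·(-2)=-4; next y=-4/5·0+1/2·(-4)=-2
n=1: y=-2, sp=-2, e=sp−y=0; I=-2, D=e−e_prev=2; u=1/4·0+5/4·(-2)+1/2·2=-1.5; next y=-4/5·(-2)+1/2·(-1.5)=0.85
n=2: y=0.85, sp=-2, e=sp−y=-2.85; I=-4.85, D=e−e_prev=-2.85; u=1/4·(-2.85)+5/4·(-4.85)+1/2·(-2.85)=-8.2; next y=-4/5·0.85+1/2·(-8.2)=-4.78
n=3: y=-4.78, sp=-2, e=sp−y=2.78; I=-2.07, D=e−e_prev=5.63; u=1/4·2.78+5/4·(-2.07)+1/2·5.63=0.9225; next y=-4/5·(-4.78)+1/2·0.9225=4.28525
n=4: y=4.28525, sp=-2, e=sp−y=-6.28525; I=-8.35525, D=e−e_prev=-9.06525; u=1/4·(-6.28525)+5/4·(-8.35525)+1/2·(-9.06525)=-16.548; next y=-4/5·4.28525+1/2·(-16.548)=-11.7022
n=5: y=-11.7022, sp=-2, e=sp−y=9.7022; I=1.34695, D=e−e_prev=15.98745; u=1/4·9.7022+5/4·1.34695+1/2·15.98745≈12.102963; next y=-4/5·(-11.7022)+1/2·12.102963≈15.413241
n=6: y≈15.413241, sp=-1, e=sp−y≈-16.413241; I≈-15.066291, D=e−e_prev≈-26.115441; u=1/4·(-16.413241)+5/4·(-15.066291)+1/2·(-26.115441)≈-35.993895; next y=-4/5·15.413241+1/2·(-35.993895)≈-30.327541
n=7: y≈-30.327541, sp=-1, e=sp−y≈29.327541; I≈14.261249, D=e−e_prev≈45.740782; u=1/4·29.327541+5/4·14.261249+1/2·45.740782≈48.028838; next y=-4/5·(-30.327541)+1/2·48.028838≈48.276451
n=8: y≈48.276451, sp=-1, e=sp−y≈-49.276451; I≈-35.015202, D=e−e_prev≈-78.603992; u=1/4·(-49.276451)+5/4·(-35.015202)+1/2·(-78.603992)≈-95.390111; next y=-4/5·48.276451+1/2·(-95.390111)≈-86.316216
n=9: y≈-86.316216, sp=-1, e=sp−y≈85.316216; I≈50.301015, D=e−e_prev≈134.592668; u=1/4·85.316216+5/4·50.301015+1/2·134.592668≈151.501656; next y=-4/5·(-86.316216)+1/2·151.501656≈144.803801
n=10: y≈144.803801, sp=-1, e=sp−y≈-145.803801; I≈-95.502787, D=e−e_prev≈-231.120018; u=1/4·(-145.803801)+5/4·(-95.502787)+1/2·(-231.120018)≈-271.389443; next y=-4/5·144.803801+1/2·(-271.389443)≈-251.537762
n=11: y≈-251.537762, sp=-1, e=sp−y≈250.537762; I≈155.034976, D=e−e_prev≈396.341563; u=1/4·250.537762+5/4·155.034976+1/2·396.341563≈454.598942; next y=-4/5·(-251.537762)+1/2·454.598942≈428.529681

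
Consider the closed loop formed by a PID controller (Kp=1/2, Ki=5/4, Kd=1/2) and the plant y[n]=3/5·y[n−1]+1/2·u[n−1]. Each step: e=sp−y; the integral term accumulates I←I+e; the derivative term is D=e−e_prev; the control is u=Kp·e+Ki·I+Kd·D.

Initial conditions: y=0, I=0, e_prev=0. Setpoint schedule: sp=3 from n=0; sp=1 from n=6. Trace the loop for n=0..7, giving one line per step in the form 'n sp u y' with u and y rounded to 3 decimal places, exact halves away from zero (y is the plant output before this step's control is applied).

(exact arithmetic carried between steps; '≈' marks a value shown rounded to 6 d.p. or computed from one; I and e_prev carry over from the previous line; the table rounds u and y to 3 d.p., halves away from zero)
n=0: y=0, sp=3, e=sp−y=3; I=3, D=e−e_prev=3; u=1/2·3+5/4·3+1/2·3=6.75; next y=3/5·0+1/2·6.75=3.375
n=1: y=3.375, sp=3, e=sp−y=-0.375; I=2.625, D=e−e_prev=-3.375; u=1/2·(-0.375)+5/4·2.625+1/2·(-3.375)=1.40625; next y=3/5·3.375+1/2·1.40625=2.728125
n=2: y=2.728125, sp=3, e=sp−y=0.271875; I=2.896875, D=e−e_prev=0.646875; u=1/2·0.271875+5/4·2.896875+1/2·0.646875≈4.080469; next y=3/5·2.728125+1/2·4.080469≈3.677109
n=3: y≈3.677109, sp=3, e=sp−y≈-0.677109; I≈2.219766, D=e−e_prev≈-0.948984; u=1/2·(-0.677109)+5/4·2.219766+1/2·(-0.948984)≈1.961660; next y=3/5·3.677109+1/2·1.961660≈3.187096
n=4: y≈3.187096, sp=3, e=sp−y≈-0.187096; I≈2.032670, D=e−e_prev≈0.490014; u=1/2·(-0.187096)+5/4·2.032670+1/2·0.490014≈2.692296; next y=3/5·3.187096+1/2·2.692296≈3.258406
n=5: y≈3.258406, sp=3, e=sp−y≈-0.258406; I≈1.774264, D=e−e_prev≈-0.071310; u=1/2·(-0.258406)+5/4·1.774264+1/2·(-0.071310)≈2.052973; next y=3/5·3.258406+1/2·2.052973≈2.981530
n=6: y≈2.981530, sp=1, e=sp−y≈-1.981530; I≈-0.207265, D=e−e_prev≈-1.723124; u=1/2·(-1.981530)+5/4·(-0.207265)+1/2·(-1.723124)≈-2.111409; next y=3/5·2.981530+1/2·(-2.111409)≈0.733214
n=7: y≈0.733214, sp=1, e=sp−y≈0.266786; I≈0.059521, D=e−e_prev≈2.248316; u=1/2·0.266786+5/4·0.059521+1/2·2.248316≈1.331953; next y=3/5·0.733214+1/2·1.331953≈1.105904

0 3 6.750 0.000
1 3 1.406 3.375
2 3 4.080 2.728
3 3 1.962 3.677
4 3 2.692 3.187
5 3 2.053 3.258
6 1 -2.111 2.982
7 1 1.332 0.733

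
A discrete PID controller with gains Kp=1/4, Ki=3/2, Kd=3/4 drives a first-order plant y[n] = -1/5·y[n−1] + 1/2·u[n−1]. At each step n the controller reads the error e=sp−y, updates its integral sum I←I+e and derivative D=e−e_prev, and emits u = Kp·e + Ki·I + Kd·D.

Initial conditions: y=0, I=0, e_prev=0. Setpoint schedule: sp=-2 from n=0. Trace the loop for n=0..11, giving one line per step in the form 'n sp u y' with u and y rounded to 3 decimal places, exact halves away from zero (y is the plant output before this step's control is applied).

0 -2 -5.000 0.000
1 -2 -0.250 -2.500
2 -2 -8.563 0.375
3 -2 1.859 -4.356
4 -2 -13.548 1.801
5 -2 7.706 -7.134
6 -2 -22.329 5.280
7 -2 19.813 -12.220
8 -2 -39.409 12.350
9 -2 43.806 -22.175
10 -2 -73.107 26.338
11 -2 91.168 -41.821

(exact arithmetic carried between steps; '≈' marks a value shown rounded to 6 d.p. or computed from one; I and e_prev carry over from the previous line; the table rounds u and y to 3 d.p., halves away from zero)
n=0: y=0, sp=-2, e=sp−y=-2; I=-2, D=e−e_prev=-2; u=1/4·(-2)+3/2·(-2)+3/4·(-2)=-5; next y=-1/5·0+1/2·(-5)=-2.5
n=1: y=-2.5, sp=-2, e=sp−y=0.5; I=-1.5, D=e−e_prev=2.5; u=1/4·0.5+3/2·(-1.5)+3/4·2.5=-0.25; next y=-1/5·(-2.5)+1/2·(-0.25)=0.375
n=2: y=0.375, sp=-2, e=sp−y=-2.375; I=-3.875, D=e−e_prev=-2.875; u=1/4·(-2.375)+3/2·(-3.875)+3/4·(-2.875)=-8.5625; next y=-1/5·0.375+1/2·(-8.5625)=-4.35625
n=3: y=-4.35625, sp=-2, e=sp−y=2.35625; I=-1.51875, D=e−e_prev=4.73125; u=1/4·2.35625+3/2·(-1.51875)+3/4·4.73125=1.859375; next y=-1/5·(-4.35625)+1/2·1.859375≈1.800938
n=4: y≈1.800938, sp=-2, e=sp−y≈-3.800938; I≈-5.319688, D=e−e_prev≈-6.157188; u=1/4·(-3.800938)+3/2·(-5.319688)+3/4·(-6.157188)≈-13.547656; next y=-1/5·1.800938+1/2·(-13.547656)≈-7.134016
n=5: y≈-7.134016, sp=-2, e=sp−y≈5.134016; I≈-0.185672, D=e−e_prev≈8.934953; u=1/4·5.134016+3/2·(-0.185672)+3/4·8.934953≈7.706211; next y=-1/5·(-7.134016)+1/2·7.706211≈5.279909
n=6: y≈5.279909, sp=-2, e=sp−y≈-7.279909; I≈-7.465580, D=e−e_prev≈-12.413924; u=1/4·(-7.279909)+3/2·(-7.465580)+3/4·(-12.413924)≈-22.328791; next y=-1/5·5.279909+1/2·(-22.328791)≈-12.220377
n=7: y≈-12.220377, sp=-2, e=sp−y≈10.220377; I≈2.754797, D=e−e_prev≈17.500286; u=1/4·10.220377+3/2·2.754797+3/4·17.500286≈19.812504; next y=-1/5·(-12.220377)+1/2·19.812504≈12.350327
n=8: y≈12.350327, sp=-2, e=sp−y≈-14.350327; I≈-11.595531, D=e−e_prev≈-24.570705; u=1/4·(-14.350327)+3/2·(-11.595531)+3/4·(-24.570705)≈-39.408906; next y=-1/5·12.350327+1/2·(-39.408906)≈-22.174519
n=9: y≈-22.174519, sp=-2, e=sp−y≈20.174519; I≈8.578988, D=e−e_prev≈34.524846; u=1/4·20.174519+3/2·8.578988+3/4·34.524846≈43.805746; next y=-1/5·(-22.174519)+1/2·43.805746≈26.337777
n=10: y≈26.337777, sp=-2, e=sp−y≈-28.337777; I≈-19.758789, D=e−e_prev≈-48.512295; u=1/4·(-28.337777)+3/2·(-19.758789)+3/4·(-48.512295)≈-73.106849; next y=-1/5·26.337777+1/2·(-73.106849)≈-41.820980
n=11: y≈-41.820980, sp=-2, e=sp−y≈39.820980; I≈20.062191, D=e−e_prev≈68.158756; u=1/4·39.820980+3/2·20.062191+3/4·68.158756≈91.167599; next y=-1/5·(-41.820980)+1/2·91.167599≈53.947995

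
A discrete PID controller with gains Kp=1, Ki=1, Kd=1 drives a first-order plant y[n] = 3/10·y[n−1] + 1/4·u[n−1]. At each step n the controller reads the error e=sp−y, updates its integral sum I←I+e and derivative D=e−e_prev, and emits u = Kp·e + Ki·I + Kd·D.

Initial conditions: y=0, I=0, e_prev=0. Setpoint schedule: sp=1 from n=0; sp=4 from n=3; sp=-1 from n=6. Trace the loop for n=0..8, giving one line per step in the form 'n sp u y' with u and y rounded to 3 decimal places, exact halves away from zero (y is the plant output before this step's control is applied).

0 1 3.000 0.000
1 1 0.750 0.750
2 1 2.763 0.413
3 4 10.807 0.814
4 4 4.999 2.946
5 4 10.622 2.134
6 -1 -6.810 3.296
7 -1 7.085 -0.714
8 -1 -4.023 1.557

(exact arithmetic carried between steps; '≈' marks a value shown rounded to 6 d.p. or computed from one; I and e_prev carry over from the previous line; the table rounds u and y to 3 d.p., halves away from zero)
n=0: y=0, sp=1, e=sp−y=1; I=1, D=e−e_prev=1; u=1·1+1·1+1·1=3; next y=3/10·0+1/4·3=0.75
n=1: y=0.75, sp=1, e=sp−y=0.25; I=1.25, D=e−e_prev=-0.75; u=1·0.25+1·1.25+1·(-0.75)=0.75; next y=3/10·0.75+1/4·0.75=0.4125
n=2: y=0.4125, sp=1, e=sp−y=0.5875; I=1.8375, D=e−e_prev=0.3375; u=1·0.5875+1·1.8375+1·0.3375=2.7625; next y=3/10·0.4125+1/4·2.7625=0.814375
n=3: y=0.814375, sp=4, e=sp−y=3.185625; I=5.023125, D=e−e_prev=2.598125; u=1·3.185625+1·5.023125+1·2.598125=10.806875; next y=3/10·0.814375+1/4·10.806875≈2.946031
n=4: y≈2.946031, sp=4, e=sp−y≈1.053969; I≈6.077094, D=e−e_prev≈-2.131656; u=1·1.053969+1·6.077094+1·(-2.131656)≈4.999406; next y=3/10·2.946031+1/4·4.999406≈2.133661
n=5: y≈2.133661, sp=4, e=sp−y≈1.866339; I≈7.943433, D=e−e_prev≈0.812370; u=1·1.866339+1·7.943433+1·0.812370≈10.622142; next y=3/10·2.133661+1/4·10.622142≈3.295634
n=6: y≈3.295634, sp=-1, e=sp−y≈-4.295634; I≈3.647799, D=e−e_prev≈-6.161973; u=1·(-4.295634)+1·3.647799+1·(-6.161973)≈-6.809808; next y=3/10·3.295634+1/4·(-6.809808)≈-0.713762
n=7: y≈-0.713762, sp=-1, e=sp−y≈-0.286238; I≈3.361561, D=e−e_prev≈4.009396; u=1·(-0.286238)+1·3.361561+1·4.009396≈7.084718; next y=3/10·(-0.713762)+1/4·7.084718≈1.557051
n=8: y≈1.557051, sp=-1, e=sp−y≈-2.557051; I≈0.804510, D=e−e_prev≈-2.270813; u=1·(-2.557051)+1·0.804510+1·(-2.270813)≈-4.023354; next y=3/10·1.557051+1/4·(-4.023354)≈-0.538723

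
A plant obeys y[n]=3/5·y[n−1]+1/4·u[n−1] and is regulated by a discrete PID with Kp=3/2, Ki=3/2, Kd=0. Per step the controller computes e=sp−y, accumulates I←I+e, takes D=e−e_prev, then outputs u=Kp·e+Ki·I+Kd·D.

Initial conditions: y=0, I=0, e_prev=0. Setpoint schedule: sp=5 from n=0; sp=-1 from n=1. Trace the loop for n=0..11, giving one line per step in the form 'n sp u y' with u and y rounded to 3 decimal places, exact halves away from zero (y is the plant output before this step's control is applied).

(exact arithmetic carried between steps; '≈' marks a value shown rounded to 6 d.p. or computed from one; I and e_prev carry over from the previous line; the table rounds u and y to 3 d.p., halves away from zero)
n=0: y=0, sp=5, e=sp−y=5; I=5, D=e−e_prev=5; u=3/2·5+3/2·5+0·5=15; next y=3/5·0+1/4·15=3.75
n=1: y=3.75, sp=-1, e=sp−y=-4.75; I=0.25, D=e−e_prev=-9.75; u=3/2·(-4.75)+3/2·0.25+0·(-9.75)=-6.75; next y=3/5·3.75+1/4·(-6.75)=0.5625
n=2: y=0.5625, sp=-1, e=sp−y=-1.5625; I=-1.3125, D=e−e_prev=3.1875; u=3/2·(-1.5625)+3/2·(-1.3125)+0·3.1875=-4.3125; next y=3/5·0.5625+1/4·(-4.3125)=-0.740625
n=3: y=-0.740625, sp=-1, e=sp−y=-0.259375; I=-1.571875, D=e−e_prev=1.303125; u=3/2·(-0.259375)+3/2·(-1.571875)+0·1.303125=-2.746875; next y=3/5·(-0.740625)+1/4·(-2.746875)≈-1.131094
n=4: y≈-1.131094, sp=-1, e=sp−y≈0.131094; I≈-1.440781, D=e−e_prev≈0.390469; u=3/2·0.131094+3/2·(-1.440781)+0·0.390469≈-1.964531; next y=3/5·(-1.131094)+1/4·(-1.964531)≈-1.169789
n=5: y≈-1.169789, sp=-1, e=sp−y≈0.169789; I≈-1.270992, D=e−e_prev≈0.038695; u=3/2·0.169789+3/2·(-1.270992)+0·0.038695≈-1.651805; next y=3/5·(-1.169789)+1/4·(-1.651805)≈-1.114825
n=6: y≈-1.114825, sp=-1, e=sp−y≈0.114825; I≈-1.156168, D=e−e_prev≈-0.054964; u=3/2·0.114825+3/2·(-1.156168)+0·(-0.054964)≈-1.562014; next y=3/5·(-1.114825)+1/4·(-1.562014)≈-1.059398
n=7: y≈-1.059398, sp=-1, e=sp−y≈0.059398; I≈-1.096769, D=e−e_prev≈-0.055426; u=3/2·0.059398+3/2·(-1.096769)+0·(-0.055426)≈-1.556056; next y=3/5·(-1.059398)+1/4·(-1.556056)≈-1.024653
n=8: y≈-1.024653, sp=-1, e=sp−y≈0.024653; I≈-1.072116, D=e−e_prev≈-0.034745; u=3/2·0.024653+3/2·(-1.072116)+0·(-0.034745)≈-1.571195; next y=3/5·(-1.024653)+1/4·(-1.571195)≈-1.007590
n=9: y≈-1.007590, sp=-1, e=sp−y≈0.007590; I≈-1.064526, D=e−e_prev≈-0.017063; u=3/2·0.007590+3/2·(-1.064526)+0·(-0.017063)≈-1.585403; next y=3/5·(-1.007590)+1/4·(-1.585403)≈-1.000905
n=10: y≈-1.000905, sp=-1, e=sp−y≈0.000905; I≈-1.063621, D=e−e_prev≈-0.006686; u=3/2·0.000905+3/2·(-1.063621)+0·(-0.006686)≈-1.594074; next y=3/5·(-1.000905)+1/4·(-1.594074)≈-0.999061
n=11: y≈-0.999061, sp=-1, e=sp−y≈-0.000939; I≈-1.064559, D=e−e_prev≈-0.001844; u=3/2·(-0.000939)+3/2·(-1.064559)+0·(-0.001844)≈-1.598247; next y=3/5·(-0.999061)+1/4·(-1.598247)≈-0.998999

0 5 15.000 0.000
1 -1 -6.750 3.750
2 -1 -4.313 0.563
3 -1 -2.747 -0.741
4 -1 -1.965 -1.131
5 -1 -1.652 -1.170
6 -1 -1.562 -1.115
7 -1 -1.556 -1.059
8 -1 -1.571 -1.025
9 -1 -1.585 -1.008
10 -1 -1.594 -1.001
11 -1 -1.598 -0.999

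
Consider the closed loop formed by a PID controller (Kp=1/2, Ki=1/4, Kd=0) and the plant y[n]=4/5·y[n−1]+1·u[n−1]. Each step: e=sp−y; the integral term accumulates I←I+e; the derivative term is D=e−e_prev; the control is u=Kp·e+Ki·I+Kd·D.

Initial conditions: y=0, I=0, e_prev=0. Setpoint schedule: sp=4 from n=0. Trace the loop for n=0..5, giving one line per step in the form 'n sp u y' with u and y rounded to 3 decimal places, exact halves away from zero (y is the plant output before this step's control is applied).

0 4 3.000 0.000
1 4 1.750 3.000
2 4 1.138 4.150
3 4 0.869 4.458
4 4 0.772 4.435
5 4 0.749 4.320

(exact arithmetic carried between steps; '≈' marks a value shown rounded to 6 d.p. or computed from one; I and e_prev carry over from the previous line; the table rounds u and y to 3 d.p., halves away from zero)
n=0: y=0, sp=4, e=sp−y=4; I=4, D=e−e_prev=4; u=1/2·4+1/4·4+0·4=3; next y=4/5·0+1·3=3
n=1: y=3, sp=4, e=sp−y=1; I=5, D=e−e_prev=-3; u=1/2·1+1/4·5+0·(-3)=1.75; next y=4/5·3+1·1.75=4.15
n=2: y=4.15, sp=4, e=sp−y=-0.15; I=4.85, D=e−e_prev=-1.15; u=1/2·(-0.15)+1/4·4.85+0·(-1.15)=1.1375; next y=4/5·4.15+1·1.1375=4.4575
n=3: y=4.4575, sp=4, e=sp−y=-0.4575; I=4.3925, D=e−e_prev=-0.3075; u=1/2·(-0.4575)+1/4·4.3925+0·(-0.3075)=0.869375; next y=4/5·4.4575+1·0.869375=4.435375
n=4: y=4.435375, sp=4, e=sp−y=-0.435375; I=3.957125, D=e−e_prev=0.022125; u=1/2·(-0.435375)+1/4·3.957125+0·0.022125≈0.771594; next y=4/5·4.435375+1·0.771594≈4.319894
n=5: y≈4.319894, sp=4, e=sp−y≈-0.319894; I≈3.637231, D=e−e_prev≈0.115481; u=1/2·(-0.319894)+1/4·3.637231+0·0.115481≈0.749361; next y=4/5·4.319894+1·0.749361≈4.205276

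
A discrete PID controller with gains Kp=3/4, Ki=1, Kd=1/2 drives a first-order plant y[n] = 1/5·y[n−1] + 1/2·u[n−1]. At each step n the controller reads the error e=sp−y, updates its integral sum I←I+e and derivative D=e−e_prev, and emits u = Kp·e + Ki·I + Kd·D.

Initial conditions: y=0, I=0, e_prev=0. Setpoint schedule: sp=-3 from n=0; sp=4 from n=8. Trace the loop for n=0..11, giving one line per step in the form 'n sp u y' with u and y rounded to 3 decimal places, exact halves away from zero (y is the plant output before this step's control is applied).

0 -3 -6.750 0.000
1 -3 -0.656 -3.375
2 -3 -7.305 -1.003
3 -3 -1.703 -3.853
4 -3 -7.295 -1.622
5 -3 -2.271 -3.972
6 -3 -7.068 -1.930
7 -3 -2.639 -3.920
8 4 8.948 -2.104
9 4 -1.393 4.054
10 4 10.495 0.114
11 4 0.810 5.271

(exact arithmetic carried between steps; '≈' marks a value shown rounded to 6 d.p. or computed from one; I and e_prev carry over from the previous line; the table rounds u and y to 3 d.p., halves away from zero)
n=0: y=0, sp=-3, e=sp−y=-3; I=-3, D=e−e_prev=-3; u=3/4·(-3)+1·(-3)+1/2·(-3)=-6.75; next y=1/5·0+1/2·(-6.75)=-3.375
n=1: y=-3.375, sp=-3, e=sp−y=0.375; I=-2.625, D=e−e_prev=3.375; u=3/4·0.375+1·(-2.625)+1/2·3.375=-0.65625; next y=1/5·(-3.375)+1/2·(-0.65625)=-1.003125
n=2: y=-1.003125, sp=-3, e=sp−y=-1.996875; I=-4.621875, D=e−e_prev=-2.371875; u=3/4·(-1.996875)+1·(-4.621875)+1/2·(-2.371875)≈-7.305469; next y=1/5·(-1.003125)+1/2·(-7.305469)≈-3.853359
n=3: y≈-3.853359, sp=-3, e=sp−y≈0.853359; I≈-3.768516, D=e−e_prev≈2.850234; u=3/4·0.853359+1·(-3.768516)+1/2·2.850234≈-1.703379; next y=1/5·(-3.853359)+1/2·(-1.703379)≈-1.622361
n=4: y≈-1.622361, sp=-3, e=sp−y≈-1.377639; I≈-5.146154, D=e−e_prev≈-2.230998; u=3/4·(-1.377639)+1·(-5.146154)+1/2·(-2.230998)≈-7.294882; next y=1/5·(-1.622361)+1/2·(-7.294882)≈-3.971913
n=5: y≈-3.971913, sp=-3, e=sp−y≈0.971913; I≈-4.174241, D=e−e_prev≈2.349552; u=3/4·0.971913+1·(-4.174241)+1/2·2.349552≈-2.270530; next y=1/5·(-3.971913)+1/2·(-2.270530)≈-1.929648
n=6: y≈-1.929648, sp=-3, e=sp−y≈-1.070352; I≈-5.244593, D=e−e_prev≈-2.042266; u=3/4·(-1.070352)+1·(-5.244593)+1/2·(-2.042266)≈-7.068491; next y=1/5·(-1.929648)+1/2·(-7.068491)≈-3.920175
n=7: y≈-3.920175, sp=-3, e=sp−y≈0.920175; I≈-4.324419, D=e−e_prev≈1.990527; u=3/4·0.920175+1·(-4.324419)+1/2·1.990527≈-2.639024; next y=1/5·(-3.920175)+1/2·(-2.639024)≈-2.103547
n=8: y≈-2.103547, sp=4, e=sp−y≈6.103547; I≈1.779128, D=e−e_prev≈5.183372; u=3/4·6.103547+1·1.779128+1/2·5.183372≈8.948475; next y=1/5·(-2.103547)+1/2·8.948475≈4.053528
n=9: y≈4.053528, sp=4, e=sp−y≈-0.053528; I≈1.725600, D=e−e_prev≈-6.157075; u=3/4·(-0.053528)+1·1.725600+1/2·(-6.157075)≈-1.393083; next y=1/5·4.053528+1/2·(-1.393083)≈0.114164
n=10: y≈0.114164, sp=4, e=sp−y≈3.885836; I≈5.611436, D=e−e_prev≈3.939364; u=3/4·3.885836+1·5.611436+1/2·3.939364≈10.495495; next y=1/5·0.114164+1/2·10.495495≈5.270580
n=11: y≈5.270580, sp=4, e=sp−y≈-1.270580; I≈4.340856, D=e−e_prev≈-5.156416; u=3/4·(-1.270580)+1·4.340856+1/2·(-5.156416)≈0.809713; next y=1/5·5.270580+1/2·0.809713≈1.458972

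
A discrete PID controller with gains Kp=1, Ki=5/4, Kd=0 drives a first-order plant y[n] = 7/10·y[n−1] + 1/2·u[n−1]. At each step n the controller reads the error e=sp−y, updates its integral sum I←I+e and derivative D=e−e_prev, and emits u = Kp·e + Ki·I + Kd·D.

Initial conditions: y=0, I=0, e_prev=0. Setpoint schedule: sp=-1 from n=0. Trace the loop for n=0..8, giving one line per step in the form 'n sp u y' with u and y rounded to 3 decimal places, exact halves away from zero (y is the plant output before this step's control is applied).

(exact arithmetic carried between steps; '≈' marks a value shown rounded to 6 d.p. or computed from one; I and e_prev carry over from the previous line; the table rounds u and y to 3 d.p., halves away from zero)
n=0: y=0, sp=-1, e=sp−y=-1; I=-1, D=e−e_prev=-1; u=1·(-1)+5/4·(-1)+0·(-1)=-2.25; next y=7/10·0+1/2·(-2.25)=-1.125
n=1: y=-1.125, sp=-1, e=sp−y=0.125; I=-0.875, D=e−e_prev=1.125; u=1·0.125+5/4·(-0.875)+0·1.125=-0.96875; next y=7/10·(-1.125)+1/2·(-0.96875)=-1.271875
n=2: y=-1.271875, sp=-1, e=sp−y=0.271875; I=-0.603125, D=e−e_prev=0.146875; u=1·0.271875+5/4·(-0.603125)+0·0.146875≈-0.482031; next y=7/10·(-1.271875)+1/2·(-0.482031)≈-1.131328
n=3: y≈-1.131328, sp=-1, e=sp−y≈0.131328; I≈-0.471797, D=e−e_prev≈-0.140547; u=1·0.131328+5/4·(-0.471797)+0·(-0.140547)≈-0.458418; next y=7/10·(-1.131328)+1/2·(-0.458418)≈-1.021139
n=4: y≈-1.021139, sp=-1, e=sp−y≈0.021139; I≈-0.450658, D=e−e_prev≈-0.110189; u=1·0.021139+5/4·(-0.450658)+0·(-0.110189)≈-0.542184; next y=7/10·(-1.021139)+1/2·(-0.542184)≈-0.985889
n=5: y≈-0.985889, sp=-1, e=sp−y≈-0.014111; I≈-0.464769, D=e−e_prev≈-0.035250; u=1·(-0.014111)+5/4·(-0.464769)+0·(-0.035250)≈-0.595072; next y=7/10·(-0.985889)+1/2·(-0.595072)≈-0.987659
n=6: y≈-0.987659, sp=-1, e=sp−y≈-0.012341; I≈-0.477111, D=e−e_prev≈0.001769; u=1·(-0.012341)+5/4·(-0.477111)+0·0.001769≈-0.608730; next y=7/10·(-0.987659)+1/2·(-0.608730)≈-0.995726
n=7: y≈-0.995726, sp=-1, e=sp−y≈-0.004274; I≈-0.481385, D=e−e_prev≈0.008067; u=1·(-0.004274)+5/4·(-0.481385)+0·0.008067≈-0.606005; next y=7/10·(-0.995726)+1/2·(-0.606005)≈-1.000011
n=8: y≈-1.000011, sp=-1, e=sp−y≈0.000011; I≈-0.481374, D=e−e_prev≈0.004285; u=1·0.000011+5/4·(-0.481374)+0·0.004285≈-0.601707; next y=7/10·(-1.000011)+1/2·(-0.601707)≈-1.000861

0 -1 -2.250 0.000
1 -1 -0.969 -1.125
2 -1 -0.482 -1.272
3 -1 -0.458 -1.131
4 -1 -0.542 -1.021
5 -1 -0.595 -0.986
6 -1 -0.609 -0.988
7 -1 -0.606 -0.996
8 -1 -0.602 -1.000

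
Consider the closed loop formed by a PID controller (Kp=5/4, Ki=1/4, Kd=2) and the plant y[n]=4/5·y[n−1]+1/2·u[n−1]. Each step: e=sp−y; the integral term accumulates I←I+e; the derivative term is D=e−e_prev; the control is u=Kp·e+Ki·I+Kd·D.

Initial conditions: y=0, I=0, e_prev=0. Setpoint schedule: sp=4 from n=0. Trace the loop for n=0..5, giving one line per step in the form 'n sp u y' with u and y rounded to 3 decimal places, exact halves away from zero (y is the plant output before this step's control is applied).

0 4 14.000 0.000
1 4 -17.500 7.000
2 4 31.275 -3.150
3 4 -44.174 13.118
4 4 72.568 -11.593
5 4 -108.064 27.010

(exact arithmetic carried between steps; '≈' marks a value shown rounded to 6 d.p. or computed from one; I and e_prev carry over from the previous line; the table rounds u and y to 3 d.p., halves away from zero)
n=0: y=0, sp=4, e=sp−y=4; I=4, D=e−e_prev=4; u=5/4·4+1/4·4+2·4=14; next y=4/5·0+1/2·14=7
n=1: y=7, sp=4, e=sp−y=-3; I=1, D=e−e_prev=-7; u=5/4·(-3)+1/4·1+2·(-7)=-17.5; next y=4/5·7+1/2·(-17.5)=-3.15
n=2: y=-3.15, sp=4, e=sp−y=7.15; I=8.15, D=e−e_prev=10.15; u=5/4·7.15+1/4·8.15+2·10.15=31.275; next y=4/5·(-3.15)+1/2·31.275=13.1175
n=3: y=13.1175, sp=4, e=sp−y=-9.1175; I=-0.9675, D=e−e_prev=-16.2675; u=5/4·(-9.1175)+1/4·(-0.9675)+2·(-16.2675)=-44.17375; next y=4/5·13.1175+1/2·(-44.17375)=-11.592875
n=4: y=-11.592875, sp=4, e=sp−y=15.592875; I=14.625375, D=e−e_prev=24.710375; u=5/4·15.592875+1/4·14.625375+2·24.710375≈72.568188; next y=4/5·(-11.592875)+1/2·72.568188≈27.009794
n=5: y≈27.009794, sp=4, e=sp−y≈-23.009794; I≈-8.384419, D=e−e_prev≈-38.602669; u=5/4·(-23.009794)+1/4·(-8.384419)+2·(-38.602669)≈-108.063684; next y=4/5·27.009794+1/2·(-108.063684)≈-32.424007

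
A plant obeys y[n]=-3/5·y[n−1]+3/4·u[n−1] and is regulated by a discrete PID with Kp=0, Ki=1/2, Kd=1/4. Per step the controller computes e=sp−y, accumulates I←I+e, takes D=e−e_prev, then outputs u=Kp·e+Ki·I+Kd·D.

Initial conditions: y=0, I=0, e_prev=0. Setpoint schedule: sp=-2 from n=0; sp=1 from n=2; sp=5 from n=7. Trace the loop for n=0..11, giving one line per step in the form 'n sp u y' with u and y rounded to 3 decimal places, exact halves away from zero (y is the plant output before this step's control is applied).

(exact arithmetic carried between steps; '≈' marks a value shown rounded to 6 d.p. or computed from one; I and e_prev carry over from the previous line; the table rounds u and y to 3 d.p., halves away from zero)
n=0: y=0, sp=-2, e=sp−y=-2; I=-2, D=e−e_prev=-2; u=0·(-2)+1/2·(-2)+1/4·(-2)=-1.5; next y=-3/5·0+3/4·(-1.5)=-1.125
n=1: y=-1.125, sp=-2, e=sp−y=-0.875; I=-2.875, D=e−e_prev=1.125; u=0·(-0.875)+1/2·(-2.875)+1/4·1.125=-1.15625; next y=-3/5·(-1.125)+3/4·(-1.15625)≈-0.192188
n=2: y≈-0.192188, sp=1, e=sp−y≈1.192188; I≈-1.682813, D=e−e_prev≈2.067188; u=0·1.192188+1/2·(-1.682813)+1/4·2.067188≈-0.324609; next y=-3/5·(-0.192188)+3/4·(-0.324609)≈-0.128145
n=3: y≈-0.128145, sp=1, e=sp−y≈1.128145; I≈-0.554668, D=e−e_prev≈-0.064043; u=0·1.128145+1/2·(-0.554668)+1/4·(-0.064043)≈-0.293345; next y=-3/5·(-0.128145)+3/4·(-0.293345)≈-0.143122
n=4: y≈-0.143122, sp=1, e=sp−y≈1.143122; I≈0.588454, D=e−e_prev≈0.014977; u=0·1.143122+1/2·0.588454+1/4·0.014977≈0.297971; next y=-3/5·(-0.143122)+3/4·0.297971≈0.309352
n=5: y≈0.309352, sp=1, e=sp−y≈0.690648; I≈1.279102, D=e−e_prev≈-0.452473; u=0·0.690648+1/2·1.279102+1/4·(-0.452473)≈0.526433; next y=-3/5·0.309352+3/4·0.526433≈0.209214
n=6: y≈0.209214, sp=1, e=sp−y≈0.790786; I≈2.069889, D=e−e_prev≈0.100138; u=0·0.790786+1/2·2.069889+1/4·0.100138≈1.059979; next y=-3/5·0.209214+3/4·1.059979≈0.669456
n=7: y≈0.669456, sp=5, e=sp−y≈4.330544; I≈6.400433, D=e−e_prev≈3.539758; u=0·4.330544+1/2·6.400433+1/4·3.539758≈4.085156; next y=-3/5·0.669456+3/4·4.085156≈2.662193
n=8: y≈2.662193, sp=5, e=sp−y≈2.337807; I≈8.738239, D=e−e_prev≈-1.992737; u=0·2.337807+1/2·8.738239+1/4·(-1.992737)≈3.870935; next y=-3/5·2.662193+3/4·3.870935≈1.305885
n=9: y≈1.305885, sp=5, e=sp−y≈3.694115; I≈12.432354, D=e−e_prev≈1.356308; u=0·3.694115+1/2·12.432354+1/4·1.356308≈6.555254; next y=-3/5·1.305885+3/4·6.555254≈4.132909
n=10: y≈4.132909, sp=5, e=sp−y≈0.867091; I≈13.299445, D=e−e_prev≈-2.827024; u=0·0.867091+1/2·13.299445+1/4·(-2.827024)≈5.942966; next y=-3/5·4.132909+3/4·5.942966≈1.977479
n=11: y≈1.977479, sp=5, e=sp−y≈3.022521; I≈16.321965, D=e−e_prev≈2.155430; u=0·3.022521+1/2·16.321965+1/4·2.155430≈8.699840; next y=-3/5·1.977479+3/4·8.699840≈5.338393

0 -2 -1.500 0.000
1 -2 -1.156 -1.125
2 1 -0.325 -0.192
3 1 -0.293 -0.128
4 1 0.298 -0.143
5 1 0.526 0.309
6 1 1.060 0.209
7 5 4.085 0.669
8 5 3.871 2.662
9 5 6.555 1.306
10 5 5.943 4.133
11 5 8.700 1.977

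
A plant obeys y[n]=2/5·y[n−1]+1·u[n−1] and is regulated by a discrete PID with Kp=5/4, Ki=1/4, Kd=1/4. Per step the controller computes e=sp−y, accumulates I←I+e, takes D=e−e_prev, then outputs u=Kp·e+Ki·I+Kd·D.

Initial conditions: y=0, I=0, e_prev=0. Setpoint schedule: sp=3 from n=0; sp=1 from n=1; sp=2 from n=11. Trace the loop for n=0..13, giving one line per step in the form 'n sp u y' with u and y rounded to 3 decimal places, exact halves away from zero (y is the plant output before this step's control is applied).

(exact arithmetic carried between steps; '≈' marks a value shown rounded to 6 d.p. or computed from one; I and e_prev carry over from the previous line; the table rounds u and y to 3 d.p., halves away from zero)
n=0: y=0, sp=3, e=sp−y=3; I=3, D=e−e_prev=3; u=5/4·3+1/4·3+1/4·3=5.25; next y=2/5·0+1·5.25=5.25
n=1: y=5.25, sp=1, e=sp−y=-4.25; I=-1.25, D=e−e_prev=-7.25; u=5/4·(-4.25)+1/4·(-1.25)+1/4·(-7.25)=-7.4375; next y=2/5·5.25+1·(-7.4375)=-5.3375
n=2: y=-5.3375, sp=1, e=sp−y=6.3375; I=5.0875, D=e−e_prev=10.5875; u=5/4·6.3375+1/4·5.0875+1/4·10.5875=11.840625; next y=2/5·(-5.3375)+1·11.840625=9.705625
n=3: y=9.705625, sp=1, e=sp−y=-8.705625; I=-3.618125, D=e−e_prev=-15.043125; u=5/4·(-8.705625)+1/4·(-3.618125)+1/4·(-15.043125)≈-15.547344; next y=2/5·9.705625+1·(-15.547344)≈-11.665094
n=4: y≈-11.665094, sp=1, e=sp−y≈12.665094; I≈9.046969, D=e−e_prev≈21.370719; u=5/4·12.665094+1/4·9.046969+1/4·21.370719≈23.435789; next y=2/5·(-11.665094)+1·23.435789≈18.769752
n=5: y≈18.769752, sp=1, e=sp−y≈-17.769752; I≈-8.722783, D=e−e_prev≈-30.434845; u=5/4·(-17.769752)+1/4·(-8.722783)+1/4·(-30.434845)≈-32.001596; next y=2/5·18.769752+1·(-32.001596)≈-24.493696
n=6: y≈-24.493696, sp=1, e=sp−y≈25.493696; I≈16.770913, D=e−e_prev≈43.263447; u=5/4·25.493696+1/4·16.770913+1/4·43.263447≈46.875710; next y=2/5·(-24.493696)+1·46.875710≈37.078232
n=7: y≈37.078232, sp=1, e=sp−y≈-36.078232; I≈-19.307319, D=e−e_prev≈-61.571927; u=5/4·(-36.078232)+1/4·(-19.307319)+1/4·(-61.571927)≈-65.317601; next y=2/5·37.078232+1·(-65.317601)≈-50.486308
n=8: y≈-50.486308, sp=1, e=sp−y≈51.486308; I≈32.178990, D=e−e_prev≈87.564540; u=5/4·51.486308+1/4·32.178990+1/4·87.564540≈94.293768; next y=2/5·(-50.486308)+1·94.293768≈74.099245
n=9: y≈74.099245, sp=1, e=sp−y≈-73.099245; I≈-40.920255, D=e−e_prev≈-124.585553; u=5/4·(-73.099245)+1/4·(-40.920255)+1/4·(-124.585553)≈-132.750508; next y=2/5·74.099245+1·(-132.750508)≈-103.110810
n=10: y≈-103.110810, sp=1, e=sp−y≈104.110810; I≈63.190555, D=e−e_prev≈177.210054; u=5/4·104.110810+1/4·63.190555+1/4·177.210054≈190.238665; next y=2/5·(-103.110810)+1·190.238665≈148.994341
n=11: y≈148.994341, sp=2, e=sp−y≈-146.994341; I≈-83.803786, D=e−e_prev≈-251.105150; u=5/4·(-146.994341)+1/4·(-83.803786)+1/4·(-251.105150)≈-267.470160; next y=2/5·148.994341+1·(-267.470160)≈-207.872424
n=12: y≈-207.872424, sp=2, e=sp−y≈209.872424; I≈126.068638, D=e−e_prev≈356.866764; u=5/4·209.872424+1/4·126.068638+1/4·356.866764≈383.074380; next y=2/5·(-207.872424)+1·383.074380≈299.925411
n=13: y≈299.925411, sp=2, e=sp−y≈-297.925411; I≈-171.856773, D=e−e_prev≈-507.797834; u=5/4·(-297.925411)+1/4·(-171.856773)+1/4·(-507.797834)≈-542.320415; next y=2/5·299.925411+1·(-542.320415)≈-422.350251

0 3 5.250 0.000
1 1 -7.438 5.250
2 1 11.841 -5.338
3 1 -15.547 9.706
4 1 23.436 -11.665
5 1 -32.002 18.770
6 1 46.876 -24.494
7 1 -65.318 37.078
8 1 94.294 -50.486
9 1 -132.751 74.099
10 1 190.239 -103.111
11 2 -267.470 148.994
12 2 383.074 -207.872
13 2 -542.320 299.925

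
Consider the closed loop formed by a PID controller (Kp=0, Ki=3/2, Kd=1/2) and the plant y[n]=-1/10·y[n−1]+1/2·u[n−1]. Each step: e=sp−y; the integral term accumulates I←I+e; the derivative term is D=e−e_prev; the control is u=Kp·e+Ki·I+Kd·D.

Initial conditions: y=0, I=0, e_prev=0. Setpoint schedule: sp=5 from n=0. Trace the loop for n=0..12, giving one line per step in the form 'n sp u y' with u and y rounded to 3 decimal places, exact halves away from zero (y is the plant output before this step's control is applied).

(exact arithmetic carried between steps; '≈' marks a value shown rounded to 6 d.p. or computed from one; I and e_prev carry over from the previous line; the table rounds u and y to 3 d.p., halves away from zero)
n=0: y=0, sp=5, e=sp−y=5; I=5, D=e−e_prev=5; u=0·5+3/2·5+1/2·5=10; next y=-1/10·0+1/2·10=5
n=1: y=5, sp=5, e=sp−y=0; I=5, D=e−e_prev=-5; u=0·0+3/2·5+1/2·(-5)=5; next y=-1/10·5+1/2·5=2
n=2: y=2, sp=5, e=sp−y=3; I=8, D=e−e_prev=3; u=0·3+3/2·8+1/2·3=13.5; next y=-1/10·2+1/2·13.5=6.55
n=3: y=6.55, sp=5, e=sp−y=-1.55; I=6.45, D=e−e_prev=-4.55; u=0·(-1.55)+3/2·6.45+1/2·(-4.55)=7.4; next y=-1/10·6.55+1/2·7.4=3.045
n=4: y=3.045, sp=5, e=sp−y=1.955; I=8.405, D=e−e_prev=3.505; u=0·1.955+3/2·8.405+1/2·3.505=14.36; next y=-1/10·3.045+1/2·14.36=6.8755
n=5: y=6.8755, sp=5, e=sp−y=-1.8755; I=6.5295, D=e−e_prev=-3.8305; u=0·(-1.8755)+3/2·6.5295+1/2·(-3.8305)=7.879; next y=-1/10·6.8755+1/2·7.879=3.25195
n=6: y=3.25195, sp=5, e=sp−y=1.74805; I=8.27755, D=e−e_prev=3.62355; u=0·1.74805+3/2·8.27755+1/2·3.62355=14.2281; next y=-1/10·3.25195+1/2·14.2281=6.788855
n=7: y=6.788855, sp=5, e=sp−y=-1.788855; I=6.488695, D=e−e_prev=-3.536905; u=0·(-1.788855)+3/2·6.488695+1/2·(-3.536905)=7.96459; next y=-1/10·6.788855+1/2·7.96459≈3.303410
n=8: y≈3.303410, sp=5, e=sp−y≈1.696591; I≈8.185286, D=e−e_prev≈3.485446; u=0·1.696591+3/2·8.185286+1/2·3.485446≈14.020651; next y=-1/10·3.303410+1/2·14.020651≈6.679985
n=9: y≈6.679985, sp=5, e=sp−y≈-1.679985; I≈6.505301, D=e−e_prev≈-3.376575; u=0·(-1.679985)+3/2·6.505301+1/2·(-3.376575)≈8.069664; next y=-1/10·6.679985+1/2·8.069664≈3.366833
n=10: y≈3.366833, sp=5, e=sp−y≈1.633167; I≈8.138467, D=e−e_prev≈3.313151; u=0·1.633167+3/2·8.138467+1/2·3.313151≈13.864277; next y=-1/10·3.366833+1/2·13.864277≈6.595455
n=11: y≈6.595455, sp=5, e=sp−y≈-1.595455; I≈6.543012, D=e−e_prev≈-3.228622; u=0·(-1.595455)+3/2·6.543012+1/2·(-3.228622)≈8.200208; next y=-1/10·6.595455+1/2·8.200208≈3.440558
n=12: y≈3.440558, sp=5, e=sp−y≈1.559442; I≈8.102454, D=e−e_prev≈3.154897; u=0·1.559442+3/2·8.102454+1/2·3.154897≈13.731129; next y=-1/10·3.440558+1/2·13.731129≈6.521509

0 5 10.000 0.000
1 5 5.000 5.000
2 5 13.500 2.000
3 5 7.400 6.550
4 5 14.360 3.045
5 5 7.879 6.876
6 5 14.228 3.252
7 5 7.965 6.789
8 5 14.021 3.303
9 5 8.070 6.680
10 5 13.864 3.367
11 5 8.200 6.595
12 5 13.731 3.441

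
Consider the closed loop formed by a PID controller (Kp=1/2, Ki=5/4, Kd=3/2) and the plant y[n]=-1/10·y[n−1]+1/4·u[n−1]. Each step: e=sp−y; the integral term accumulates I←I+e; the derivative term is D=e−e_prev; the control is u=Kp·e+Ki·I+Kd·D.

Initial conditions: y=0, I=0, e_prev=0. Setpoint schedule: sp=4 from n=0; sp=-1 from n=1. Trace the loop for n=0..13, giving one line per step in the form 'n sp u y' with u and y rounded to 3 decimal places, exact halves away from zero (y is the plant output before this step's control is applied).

0 4 13.000 0.000
1 -1 -14.813 3.250
2 -1 15.904 -4.028
3 -1 -18.551 4.379
4 -1 18.063 -5.076
5 -1 -23.845 5.023
6 -1 21.106 -6.464
7 -1 -29.551 5.923
8 -1 25.560 -7.980
9 -1 -35.866 7.188
10 -1 31.489 -9.685
11 -1 -43.174 8.841
12 -1 38.999 -11.677
13 -1 -51.865 10.917

(exact arithmetic carried between steps; '≈' marks a value shown rounded to 6 d.p. or computed from one; I and e_prev carry over from the previous line; the table rounds u and y to 3 d.p., halves away from zero)
n=0: y=0, sp=4, e=sp−y=4; I=4, D=e−e_prev=4; u=1/2·4+5/4·4+3/2·4=13; next y=-1/10·0+1/4·13=3.25
n=1: y=3.25, sp=-1, e=sp−y=-4.25; I=-0.25, D=e−e_prev=-8.25; u=1/2·(-4.25)+5/4·(-0.25)+3/2·(-8.25)=-14.8125; next y=-1/10·3.25+1/4·(-14.8125)=-4.028125
n=2: y=-4.028125, sp=-1, e=sp−y=3.028125; I=2.778125, D=e−e_prev=7.278125; u=1/2·3.028125+5/4·2.778125+3/2·7.278125≈15.903906; next y=-1/10·(-4.028125)+1/4·15.903906≈4.378789
n=3: y≈4.378789, sp=-1, e=sp−y≈-5.378789; I≈-2.600664, D=e−e_prev≈-8.406914; u=1/2·(-5.378789)+5/4·(-2.600664)+3/2·(-8.406914)≈-18.550596; next y=-1/10·4.378789+1/4·(-18.550596)≈-5.075528
n=4: y≈-5.075528, sp=-1, e=sp−y≈4.075528; I≈1.474864, D=e−e_prev≈9.454317; u=1/2·4.075528+5/4·1.474864+3/2·9.454317≈18.062819; next y=-1/10·(-5.075528)+1/4·18.062819≈5.023258
n=5: y≈5.023258, sp=-1, e=sp−y≈-6.023258; I≈-4.548394, D=e−e_prev≈-10.098785; u=1/2·(-6.023258)+5/4·(-4.548394)+3/2·(-10.098785)≈-23.845299; next y=-1/10·5.023258+1/4·(-23.845299)≈-6.463651
n=6: y≈-6.463651, sp=-1, e=sp−y≈5.463651; I≈0.915257, D=e−e_prev≈11.486908; u=1/2·5.463651+5/4·0.915257+3/2·11.486908≈21.106258; next y=-1/10·(-6.463651)+1/4·21.106258≈5.922930
n=7: y≈5.922930, sp=-1, e=sp−y≈-6.922930; I≈-6.007673, D=e−e_prev≈-12.386580; u=1/2·(-6.922930)+5/4·(-6.007673)+3/2·(-12.386580)≈-29.550926; next y=-1/10·5.922930+1/4·(-29.550926)≈-7.980024
n=8: y≈-7.980024, sp=-1, e=sp−y≈6.980024; I≈0.972352, D=e−e_prev≈13.902954; u=1/2·6.980024+5/4·0.972352+3/2·13.902954≈25.559883; next y=-1/10·(-7.980024)+1/4·25.559883≈7.187973
n=9: y≈7.187973, sp=-1, e=sp−y≈-8.187973; I≈-7.215622, D=e−e_prev≈-15.167998; u=1/2·(-8.187973)+5/4·(-7.215622)+3/2·(-15.167998)≈-35.865510; next y=-1/10·7.187973+1/4·(-35.865510)≈-9.685175
n=10: y≈-9.685175, sp=-1, e=sp−y≈8.685175; I≈1.469553, D=e−e_prev≈16.873148; u=1/2·8.685175+5/4·1.469553+3/2·16.873148≈31.489251; next y=-1/10·(-9.685175)+1/4·31.489251≈8.840830
n=11: y≈8.840830, sp=-1, e=sp−y≈-9.840830; I≈-8.371277, D=e−e_prev≈-18.526005; u=1/2·(-9.840830)+5/4·(-8.371277)+3/2·(-18.526005)≈-43.173519; next y=-1/10·8.840830+1/4·(-43.173519)≈-11.677463
n=12: y≈-11.677463, sp=-1, e=sp−y≈10.677463; I≈2.306186, D=e−e_prev≈20.518293; u=1/2·10.677463+5/4·2.306186+3/2·20.518293≈38.998903; next y=-1/10·(-11.677463)+1/4·38.998903≈10.917472
n=13: y≈10.917472, sp=-1, e=sp−y≈-11.917472; I≈-9.611286, D=e−e_prev≈-22.594935; u=1/2·(-11.917472)+5/4·(-9.611286)+3/2·(-22.594935)≈-51.865246; next y=-1/10·10.917472+1/4·(-51.865246)≈-14.058059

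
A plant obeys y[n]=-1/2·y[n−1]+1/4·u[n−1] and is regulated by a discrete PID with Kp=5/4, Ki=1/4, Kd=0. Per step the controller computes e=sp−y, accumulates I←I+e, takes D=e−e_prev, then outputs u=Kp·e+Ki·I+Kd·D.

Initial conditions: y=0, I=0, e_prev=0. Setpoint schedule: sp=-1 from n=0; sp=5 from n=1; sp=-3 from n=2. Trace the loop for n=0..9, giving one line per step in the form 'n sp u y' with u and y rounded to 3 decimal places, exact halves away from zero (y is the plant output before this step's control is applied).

(exact arithmetic carried between steps; '≈' marks a value shown rounded to 6 d.p. or computed from one; I and e_prev carry over from the previous line; the table rounds u and y to 3 d.p., halves away from zero)
n=0: y=0, sp=-1, e=sp−y=-1; I=-1, D=e−e_prev=-1; u=5/4·(-1)+1/4·(-1)+0·(-1)=-1.5; next y=-1/2·0+1/4·(-1.5)=-0.375
n=1: y=-0.375, sp=5, e=sp−y=5.375; I=4.375, D=e−e_prev=6.375; u=5/4·5.375+1/4·4.375+0·6.375=7.8125; next y=-1/2·(-0.375)+1/4·7.8125=2.140625
n=2: y=2.140625, sp=-3, e=sp−y=-5.140625; I=-0.765625, D=e−e_prev=-10.515625; u=5/4·(-5.140625)+1/4·(-0.765625)+0·(-10.515625)≈-6.617188; next y=-1/2·2.140625+1/4·(-6.617188)≈-2.724609
n=3: y≈-2.724609, sp=-3, e=sp−y≈-0.275391; I≈-1.041016, D=e−e_prev≈4.865234; u=5/4·(-0.275391)+1/4·(-1.041016)+0·4.865234≈-0.604492; next y=-1/2·(-2.724609)+1/4·(-0.604492)≈1.211182
n=4: y≈1.211182, sp=-3, e=sp−y≈-4.211182; I≈-5.252197, D=e−e_prev≈-3.935791; u=5/4·(-4.211182)+1/4·(-5.252197)+0·(-3.935791)≈-6.577026; next y=-1/2·1.211182+1/4·(-6.577026)≈-2.249847
n=5: y≈-2.249847, sp=-3, e=sp−y≈-0.750153; I≈-6.002350, D=e−e_prev≈3.461029; u=5/4·(-0.750153)+1/4·(-6.002350)+0·3.461029≈-2.438278; next y=-1/2·(-2.249847)+1/4·(-2.438278)≈0.515354
n=6: y≈0.515354, sp=-3, e=sp−y≈-3.515354; I≈-9.517704, D=e−e_prev≈-2.765202; u=5/4·(-3.515354)+1/4·(-9.517704)+0·(-2.765202)≈-6.773619; next y=-1/2·0.515354+1/4·(-6.773619)≈-1.951082
n=7: y≈-1.951082, sp=-3, e=sp−y≈-1.048918; I≈-10.566622, D=e−e_prev≈2.466436; u=5/4·(-1.048918)+1/4·(-10.566622)+0·2.466436≈-3.952803; next y=-1/2·(-1.951082)+1/4·(-3.952803)≈-0.012660
n=8: y≈-0.012660, sp=-3, e=sp−y≈-2.987340; I≈-13.553962, D=e−e_prev≈-1.938422; u=5/4·(-2.987340)+1/4·(-13.553962)+0·(-1.938422)≈-7.122666; next y=-1/2·(-0.012660)+1/4·(-7.122666)≈-1.774336
n=9: y≈-1.774336, sp=-3, e=sp−y≈-1.225664; I≈-14.779626, D=e−e_prev≈1.761676; u=5/4·(-1.225664)+1/4·(-14.779626)+0·1.761676≈-5.226986; next y=-1/2·(-1.774336)+1/4·(-5.226986)≈-0.419578

0 -1 -1.500 0.000
1 5 7.813 -0.375
2 -3 -6.617 2.141
3 -3 -0.604 -2.725
4 -3 -6.577 1.211
5 -3 -2.438 -2.250
6 -3 -6.774 0.515
7 -3 -3.953 -1.951
8 -3 -7.123 -0.013
9 -3 -5.227 -1.774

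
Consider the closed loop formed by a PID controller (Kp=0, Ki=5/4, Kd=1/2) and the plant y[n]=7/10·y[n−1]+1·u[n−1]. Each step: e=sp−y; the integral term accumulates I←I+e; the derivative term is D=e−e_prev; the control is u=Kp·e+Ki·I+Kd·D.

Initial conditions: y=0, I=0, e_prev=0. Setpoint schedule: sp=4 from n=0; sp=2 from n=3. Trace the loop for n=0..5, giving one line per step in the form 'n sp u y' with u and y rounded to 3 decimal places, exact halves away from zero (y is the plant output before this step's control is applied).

(exact arithmetic carried between steps; '≈' marks a value shown rounded to 6 d.p. or computed from one; I and e_prev carry over from the previous line; the table rounds u and y to 3 d.p., halves away from zero)
n=0: y=0, sp=4, e=sp−y=4; I=4, D=e−e_prev=4; u=0·4+5/4·4+1/2·4=7; next y=7/10·0+1·7=7
n=1: y=7, sp=4, e=sp−y=-3; I=1, D=e−e_prev=-7; u=0·(-3)+5/4·1+1/2·(-7)=-2.25; next y=7/10·7+1·(-2.25)=2.65
n=2: y=2.65, sp=4, e=sp−y=1.35; I=2.35, D=e−e_prev=4.35; u=0·1.35+5/4·2.35+1/2·4.35=5.1125; next y=7/10·2.65+1·5.1125=6.9675
n=3: y=6.9675, sp=2, e=sp−y=-4.9675; I=-2.6175, D=e−e_prev=-6.3175; u=0·(-4.9675)+5/4·(-2.6175)+1/2·(-6.3175)=-6.430625; next y=7/10·6.9675+1·(-6.430625)=-1.553375
n=4: y=-1.553375, sp=2, e=sp−y=3.553375; I=0.935875, D=e−e_prev=8.520875; u=0·3.553375+5/4·0.935875+1/2·8.520875≈5.430281; next y=7/10·(-1.553375)+1·5.430281≈4.342919
n=5: y≈4.342919, sp=2, e=sp−y≈-2.342919; I≈-1.407044, D=e−e_prev≈-5.896294; u=0·(-2.342919)+5/4·(-1.407044)+1/2·(-5.896294)≈-4.706952; next y=7/10·4.342919+1·(-4.706952)≈-1.666908

0 4 7.000 0.000
1 4 -2.250 7.000
2 4 5.113 2.650
3 2 -6.431 6.968
4 2 5.430 -1.553
5 2 -4.707 4.343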